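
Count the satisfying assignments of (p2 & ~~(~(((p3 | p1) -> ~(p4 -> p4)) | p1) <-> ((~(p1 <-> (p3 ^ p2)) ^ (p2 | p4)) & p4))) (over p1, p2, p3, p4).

p1  p2  p3  p4     (p3 | p1)  (p4 -> p4)  ~(p4 -> p4)  ((p3 | p1) -> ~(p4 -> p4))  (p3 ^ p2)  (p1 <-> (p3 ^ p2))  ~(p1 <-> (p3 ^ p2))  (p2 | p4)  φ
T   T   T   T          T          T            F                   F                   F              F                    T               T      T
T   T   T   F          T          T            F                   F                   F              F                    T               T      T
T   T   F   T          T          T            F                   F                   T              T                    F               T      F
T   T   F   F          T          T            F                   F                   T              T                    F               T      T
T   F   T   T          T          T            F                   F                   T              T                    F               T      F
T   F   T   F          T          T            F                   F                   T              T                    F               F      F
T   F   F   T          T          T            F                   F                   F              F                    T               T      F
T   F   F   F          T          T            F                   F                   F              F                    T               F      F
F   T   T   T          T          T            F                   F                   F              T                    F               T      T
F   T   T   F          T          T            F                   F                   F              T                    F               T      F
F   T   F   T          F          T            F                   T                   T              F                    T               T      T
F   T   F   F          F          T            F                   T                   T              F                    T               T      T
F   F   T   T          T          T            F                   F                   T              F                    T               T      F
F   F   T   F          T          T            F                   F                   T              F                    T               F      F
F   F   F   T          F          T            F                   T                   F              T                    F               T      F
F   F   F   F          F          T            F                   T                   F              T                    F               F      F
The formula is true on 6 of the 16 rows.

6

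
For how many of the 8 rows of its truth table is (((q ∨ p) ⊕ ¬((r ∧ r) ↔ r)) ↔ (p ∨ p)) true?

p | q | r || φ
1 | 1 | 1 || 1
1 | 1 | 0 || 1
1 | 0 | 1 || 1
1 | 0 | 0 || 1
0 | 1 | 1 || 0
0 | 1 | 0 || 0
0 | 0 | 1 || 1
0 | 0 | 0 || 1
The formula is true on 6 of the 8 rows.

6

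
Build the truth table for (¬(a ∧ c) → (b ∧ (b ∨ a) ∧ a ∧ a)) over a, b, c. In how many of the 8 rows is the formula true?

a | b | c || (a ∧ c) | ¬(a ∧ c) | (b ∨ a) | (b ∧ (b ∨ a) ∧ a ∧ a) | φ
0 | 0 | 0 ||    0    |    1     |    0    |           0           | 0
0 | 0 | 1 ||    0    |    1     |    0    |           0           | 0
0 | 1 | 0 ||    0    |    1     |    1    |           0           | 0
0 | 1 | 1 ||    0    |    1     |    1    |           0           | 0
1 | 0 | 0 ||    0    |    1     |    1    |           0           | 0
1 | 0 | 1 ||    1    |    0     |    1    |           0           | 1
1 | 1 | 0 ||    0    |    1     |    1    |           1           | 1
1 | 1 | 1 ||    1    |    0     |    1    |           1           | 1
The formula is true on 3 of the 8 rows.

3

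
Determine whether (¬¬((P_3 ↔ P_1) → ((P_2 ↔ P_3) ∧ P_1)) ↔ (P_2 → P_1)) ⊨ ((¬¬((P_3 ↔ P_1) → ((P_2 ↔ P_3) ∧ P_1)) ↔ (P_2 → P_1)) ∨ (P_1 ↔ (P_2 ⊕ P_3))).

yes

P_1 | P_2 | P_3 | φ | ψ
--- | --- | --- | - | -
 1  |  1  |  1  | 1 | 1
 1  |  1  |  0  | 1 | 1
 1  |  0  |  1  | 0 | 1
 1  |  0  |  0  | 1 | 1
 0  |  1  |  1  | 0 | 1
 0  |  1  |  0  | 1 | 1
 0  |  0  |  1  | 1 | 1
 0  |  0  |  0  | 0 | 1
In every row where φ is true, ψ is also true, so φ ⊨ ψ.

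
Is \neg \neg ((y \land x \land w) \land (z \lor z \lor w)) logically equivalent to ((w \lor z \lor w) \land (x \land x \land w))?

x | y | z | w | φ | ψ
- | - | - | - | - | -
0 | 0 | 0 | 0 | 0 | 0
0 | 0 | 0 | 1 | 0 | 0
0 | 0 | 1 | 0 | 0 | 0
0 | 0 | 1 | 1 | 0 | 0
0 | 1 | 0 | 0 | 0 | 0
0 | 1 | 0 | 1 | 0 | 0
0 | 1 | 1 | 0 | 0 | 0
0 | 1 | 1 | 1 | 0 | 0
1 | 0 | 0 | 0 | 0 | 0
1 | 0 | 0 | 1 | 0 | 1
1 | 0 | 1 | 0 | 0 | 0
1 | 0 | 1 | 1 | 0 | 1
1 | 1 | 0 | 0 | 0 | 0
1 | 1 | 0 | 1 | 1 | 1
1 | 1 | 1 | 0 | 0 | 0
1 | 1 | 1 | 1 | 1 | 1
The columns differ at x=1, y=0, z=0, w=1 (φ=0, ψ=1), so they are not equivalent.

not equivalent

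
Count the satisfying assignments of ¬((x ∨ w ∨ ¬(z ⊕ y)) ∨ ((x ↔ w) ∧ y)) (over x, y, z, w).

1

x | y | z | w || (z ⊕ y) | ¬(z ⊕ y) | (x ∨ w ∨ ¬(z ⊕ y)) | (x ↔ w) | ((x ↔ w) ∧ y) | φ
1 | 1 | 1 | 1 ||    0    |    1     |         1          |    1    |       1       | 0
1 | 1 | 1 | 0 ||    0    |    1     |         1          |    0    |       0       | 0
1 | 1 | 0 | 1 ||    1    |    0     |         1          |    1    |       1       | 0
1 | 1 | 0 | 0 ||    1    |    0     |         1          |    0    |       0       | 0
1 | 0 | 1 | 1 ||    1    |    0     |         1          |    1    |       0       | 0
1 | 0 | 1 | 0 ||    1    |    0     |         1          |    0    |       0       | 0
1 | 0 | 0 | 1 ||    0    |    1     |         1          |    1    |       0       | 0
1 | 0 | 0 | 0 ||    0    |    1     |         1          |    0    |       0       | 0
0 | 1 | 1 | 1 ||    0    |    1     |         1          |    0    |       0       | 0
0 | 1 | 1 | 0 ||    0    |    1     |         1          |    1    |       1       | 0
0 | 1 | 0 | 1 ||    1    |    0     |         1          |    0    |       0       | 0
0 | 1 | 0 | 0 ||    1    |    0     |         0          |    1    |       1       | 0
0 | 0 | 1 | 1 ||    1    |    0     |         1          |    0    |       0       | 0
0 | 0 | 1 | 0 ||    1    |    0     |         0          |    1    |       0       | 1
0 | 0 | 0 | 1 ||    0    |    1     |         1          |    0    |       0       | 0
0 | 0 | 0 | 0 ||    0    |    1     |         1          |    1    |       0       | 0
The formula is true on 1 of the 16 rows.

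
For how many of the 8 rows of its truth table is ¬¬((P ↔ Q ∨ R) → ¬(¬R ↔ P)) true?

7

P  Q  R  |  ¬¬((P ↔ (Q ∨ R)) → ¬(¬R ↔ P))
1  1  1  |                1              
1  1  0  |                0              
1  0  1  |                1              
1  0  0  |                1              
0  1  1  |                1              
0  1  0  |                1              
0  0  1  |                1              
0  0  0  |                1              
The formula is true on 7 of the 8 rows.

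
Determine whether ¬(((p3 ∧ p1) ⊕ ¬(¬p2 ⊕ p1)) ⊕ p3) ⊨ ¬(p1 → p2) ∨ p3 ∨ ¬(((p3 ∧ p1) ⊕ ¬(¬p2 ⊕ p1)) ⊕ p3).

yes

p1  p2  p3  |  φ  ψ
F   F   F   |  T  T
F   F   T   |  F  T
F   T   F   |  F  F
F   T   T   |  T  T
T   F   F   |  F  T
T   F   T   |  F  T
T   T   F   |  T  T
T   T   T   |  T  T
In every row where φ is true, ψ is also true, so φ ⊨ ψ.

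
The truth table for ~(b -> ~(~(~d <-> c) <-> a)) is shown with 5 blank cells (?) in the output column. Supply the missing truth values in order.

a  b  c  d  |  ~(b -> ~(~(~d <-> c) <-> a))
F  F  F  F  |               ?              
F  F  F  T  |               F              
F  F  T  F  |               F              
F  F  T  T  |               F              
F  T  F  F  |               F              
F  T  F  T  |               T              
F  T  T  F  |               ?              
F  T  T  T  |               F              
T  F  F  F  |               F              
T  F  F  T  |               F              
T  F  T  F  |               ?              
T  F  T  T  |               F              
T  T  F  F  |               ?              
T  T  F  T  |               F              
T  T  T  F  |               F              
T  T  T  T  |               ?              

Row a=F, b=F, c=F, d=F: ~(~(~d <-> c) <-> a) = T, (b -> ~(~(~d <-> c) <-> a)) = T, so ~(b -> ~(~(~d <-> c) <-> a)) = F.
Row a=F, b=T, c=T, d=F: ~(~(~d <-> c) <-> a) = F, (b -> ~(~(~d <-> c) <-> a)) = F, so ~(b -> ~(~(~d <-> c) <-> a)) = T.
Row a=T, b=F, c=T, d=F: ~(~(~d <-> c) <-> a) = T, (b -> ~(~(~d <-> c) <-> a)) = T, so ~(b -> ~(~(~d <-> c) <-> a)) = F.
Row a=T, b=T, c=F, d=F: ~(~(~d <-> c) <-> a) = F, (b -> ~(~(~d <-> c) <-> a)) = F, so ~(b -> ~(~(~d <-> c) <-> a)) = T.
Row a=T, b=T, c=T, d=T: ~(~(~d <-> c) <-> a) = F, (b -> ~(~(~d <-> c) <-> a)) = F, so ~(b -> ~(~(~d <-> c) <-> a)) = T.

F, T, F, T, T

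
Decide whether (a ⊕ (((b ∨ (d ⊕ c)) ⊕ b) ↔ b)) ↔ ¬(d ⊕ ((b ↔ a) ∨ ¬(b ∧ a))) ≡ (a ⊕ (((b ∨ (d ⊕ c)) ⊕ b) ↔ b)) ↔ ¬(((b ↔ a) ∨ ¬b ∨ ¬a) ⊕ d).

equivalent

a | b | c | d | φ | ψ
- | - | - | - | - | -
F | F | F | F | F | F
F | F | F | T | F | F
F | F | T | F | T | T
F | F | T | T | T | T
F | T | F | F | T | T
F | T | F | T | F | F
F | T | T | F | T | T
F | T | T | T | F | F
T | F | F | F | T | T
T | F | F | T | T | T
T | F | T | F | F | F
T | F | T | T | F | F
T | T | F | F | F | F
T | T | F | T | T | T
T | T | T | F | F | F
T | T | T | T | T | T
The columns for φ and ψ agree on every row, so they are logically equivalent.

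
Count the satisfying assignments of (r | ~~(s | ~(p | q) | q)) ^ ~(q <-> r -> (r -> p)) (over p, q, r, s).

  p      q      r      s       (p | q)  ~(p | q)  (s | ~(p | q) | q)  ~(s | ~(p | q) | q)  ~~(s | ~(p | q) | q)  (r | ~~(s | ~(p | q) | q))  (r -> p)  (r -> (r -> p))  (q <-> (r -> (r -> p)))  ~(q <-> (r -> (r -> p)))    φ  
False  False  False  False      False     True           True                False                 True                     True               True          True                False                     True            False
False  False  False   True      False     True           True                False                 True                     True               True          True                False                     True            False
False  False   True  False      False     True           True                False                 True                     True              False         False                 True                    False             True
False  False   True   True      False     True           True                False                 True                     True              False         False                 True                    False             True
False   True  False  False       True    False           True                False                 True                     True               True          True                 True                    False             True
False   True  False   True       True    False           True                False                 True                     True               True          True                 True                    False             True
False   True   True  False       True    False           True                False                 True                     True              False         False                False                     True            False
False   True   True   True       True    False           True                False                 True                     True              False         False                False                     True            False
 True  False  False  False       True    False          False                 True                False                    False               True          True                False                     True             True
 True  False  False   True       True    False           True                False                 True                     True               True          True                False                     True            False
 True  False   True  False       True    False          False                 True                False                     True               True          True                False                     True            False
 True  False   True   True       True    False           True                False                 True                     True               True          True                False                     True            False
 True   True  False  False       True    False           True                False                 True                     True               True          True                 True                    False             True
 True   True  False   True       True    False           True                False                 True                     True               True          True                 True                    False             True
 True   True   True  False       True    False           True                False                 True                     True               True          True                 True                    False             True
 True   True   True   True       True    False           True                False                 True                     True               True          True                 True                    False             True
The formula is true on 9 of the 16 rows.

9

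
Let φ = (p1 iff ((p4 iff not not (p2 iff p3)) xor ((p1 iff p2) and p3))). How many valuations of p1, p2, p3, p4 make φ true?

8

p1 | p2 | p3 | p4 | (p2 iff p3) | not (p2 iff p3) | not not (p2 iff p3) | (p4 iff not not (p2 iff p3)) | (p1 iff p2) | ((p1 iff p2) and p3) | φ
-- | -- | -- | -- | ----------- | --------------- | ------------------- | ---------------------------- | ----------- | -------------------- | -
F  | F  | F  | F  |      T      |        F        |          T          |              F               |      T      |          F           | T
F  | F  | F  | T  |      T      |        F        |          T          |              T               |      T      |          F           | F
F  | F  | T  | F  |      F      |        T        |          F          |              T               |      T      |          T           | T
F  | F  | T  | T  |      F      |        T        |          F          |              F               |      T      |          T           | F
F  | T  | F  | F  |      F      |        T        |          F          |              T               |      F      |          F           | F
F  | T  | F  | T  |      F      |        T        |          F          |              F               |      F      |          F           | T
F  | T  | T  | F  |      T      |        F        |          T          |              F               |      F      |          F           | T
F  | T  | T  | T  |      T      |        F        |          T          |              T               |      F      |          F           | F
T  | F  | F  | F  |      T      |        F        |          T          |              F               |      F      |          F           | F
T  | F  | F  | T  |      T      |        F        |          T          |              T               |      F      |          F           | T
T  | F  | T  | F  |      F      |        T        |          F          |              T               |      F      |          F           | T
T  | F  | T  | T  |      F      |        T        |          F          |              F               |      F      |          F           | F
T  | T  | F  | F  |      F      |        T        |          F          |              T               |      T      |          F           | T
T  | T  | F  | T  |      F      |        T        |          F          |              F               |      T      |          F           | F
T  | T  | T  | F  |      T      |        F        |          T          |              F               |      T      |          T           | T
T  | T  | T  | T  |      T      |        F        |          T          |              T               |      T      |          T           | F
The formula is true on 8 of the 16 rows.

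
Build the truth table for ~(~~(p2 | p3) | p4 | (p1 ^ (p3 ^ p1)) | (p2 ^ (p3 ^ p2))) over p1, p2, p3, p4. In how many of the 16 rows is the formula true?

p1  p2  p3  p4  |  φ
T   T   T   T   |  F
T   T   T   F   |  F
T   T   F   T   |  F
T   T   F   F   |  F
T   F   T   T   |  F
T   F   T   F   |  F
T   F   F   T   |  F
T   F   F   F   |  T
F   T   T   T   |  F
F   T   T   F   |  F
F   T   F   T   |  F
F   T   F   F   |  F
F   F   T   T   |  F
F   F   T   F   |  F
F   F   F   T   |  F
F   F   F   F   |  T
The formula is true on 2 of the 16 rows.

2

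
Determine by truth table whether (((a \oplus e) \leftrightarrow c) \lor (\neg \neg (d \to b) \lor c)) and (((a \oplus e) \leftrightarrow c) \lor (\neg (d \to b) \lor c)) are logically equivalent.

a | b | c | d | e || φ | ψ
F | F | F | F | F || T | T
F | F | F | F | T || T | F
F | F | F | T | F || T | T
F | F | F | T | T || F | T
F | F | T | F | F || T | T
F | F | T | F | T || T | T
F | F | T | T | F || T | T
F | F | T | T | T || T | T
F | T | F | F | F || T | T
F | T | F | F | T || T | F
F | T | F | T | F || T | T
F | T | F | T | T || T | F
F | T | T | F | F || T | T
F | T | T | F | T || T | T
F | T | T | T | F || T | T
F | T | T | T | T || T | T
T | F | F | F | F || T | F
T | F | F | F | T || T | T
T | F | F | T | F || F | T
T | F | F | T | T || T | T
T | F | T | F | F || T | T
T | F | T | F | T || T | T
T | F | T | T | F || T | T
T | F | T | T | T || T | T
T | T | F | F | F || T | F
T | T | F | F | T || T | T
T | T | F | T | F || T | F
T | T | F | T | T || T | T
T | T | T | F | F || T | T
T | T | T | F | T || T | T
T | T | T | T | F || T | T
T | T | T | T | T || T | T
The columns differ at a=F, b=F, c=F, d=F, e=T (φ=T, ψ=F), so they are not equivalent.

not equivalent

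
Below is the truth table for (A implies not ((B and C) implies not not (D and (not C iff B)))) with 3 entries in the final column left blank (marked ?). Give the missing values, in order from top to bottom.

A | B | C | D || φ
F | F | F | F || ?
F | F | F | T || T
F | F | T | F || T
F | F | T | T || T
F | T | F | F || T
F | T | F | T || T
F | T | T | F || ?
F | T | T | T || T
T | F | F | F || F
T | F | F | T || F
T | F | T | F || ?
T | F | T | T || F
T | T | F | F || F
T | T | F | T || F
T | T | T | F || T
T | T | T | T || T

Row A=F, B=F, C=F, D=F: not ((B and C) implies not not (D and (not C iff B))) = F, so the formula = T.
Row A=F, B=T, C=T, D=F: not ((B and C) implies not not (D and (not C iff B))) = T, so the formula = T.
Row A=T, B=F, C=T, D=F: not ((B and C) implies not not (D and (not C iff B))) = F, so the formula = F.

T, T, F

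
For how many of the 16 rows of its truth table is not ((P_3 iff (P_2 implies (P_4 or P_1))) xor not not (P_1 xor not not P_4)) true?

8

P_1 | P_2 | P_3 | P_4 || φ
 T  |  T  |  T  |  T  || F
 T  |  T  |  T  |  F  || T
 T  |  T  |  F  |  T  || T
 T  |  T  |  F  |  F  || F
 T  |  F  |  T  |  T  || F
 T  |  F  |  T  |  F  || T
 T  |  F  |  F  |  T  || T
 T  |  F  |  F  |  F  || F
 F  |  T  |  T  |  T  || T
 F  |  T  |  T  |  F  || T
 F  |  T  |  F  |  T  || F
 F  |  T  |  F  |  F  || F
 F  |  F  |  T  |  T  || T
 F  |  F  |  T  |  F  || F
 F  |  F  |  F  |  T  || F
 F  |  F  |  F  |  F  || T
The formula is true on 8 of the 16 rows.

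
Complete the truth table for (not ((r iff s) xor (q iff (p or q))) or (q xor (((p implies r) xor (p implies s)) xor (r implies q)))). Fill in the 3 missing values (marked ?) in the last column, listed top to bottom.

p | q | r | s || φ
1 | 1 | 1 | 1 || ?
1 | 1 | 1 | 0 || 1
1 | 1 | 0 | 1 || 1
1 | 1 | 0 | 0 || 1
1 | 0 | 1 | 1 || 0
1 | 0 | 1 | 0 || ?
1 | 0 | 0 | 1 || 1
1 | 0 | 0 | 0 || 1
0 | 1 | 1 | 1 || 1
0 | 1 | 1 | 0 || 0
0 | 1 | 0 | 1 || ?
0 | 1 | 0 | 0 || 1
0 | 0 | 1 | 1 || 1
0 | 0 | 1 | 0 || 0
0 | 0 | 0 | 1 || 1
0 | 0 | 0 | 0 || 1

Row p=1, q=1, r=1, s=1: not ((r iff s) xor (q iff (p or q))) = 1, (q xor (((p implies r) xor (p implies s)) xor (r implies q))) = 0, so the formula = 1.
Row p=1, q=0, r=1, s=0: not ((r iff s) xor (q iff (p or q))) = 1, (q xor (((p implies r) xor (p implies s)) xor (r implies q))) = 1, so the formula = 1.
Row p=0, q=1, r=0, s=1: not ((r iff s) xor (q iff (p or q))) = 0, (q xor (((p implies r) xor (p implies s)) xor (r implies q))) = 0, so the formula = 0.

1, 1, 0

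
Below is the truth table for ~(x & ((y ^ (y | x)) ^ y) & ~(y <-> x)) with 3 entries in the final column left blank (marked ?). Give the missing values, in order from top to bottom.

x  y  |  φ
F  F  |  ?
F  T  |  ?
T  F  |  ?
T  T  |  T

T, T, F

Row x=F, y=F: ((y ^ (y | x)) ^ y) = F, ~(y <-> x) = F, (x & ((y ^ (y | x)) ^ y) & ~(y <-> x)) = F, so the formula = T.
Row x=F, y=T: ((y ^ (y | x)) ^ y) = T, ~(y <-> x) = T, (x & ((y ^ (y | x)) ^ y) & ~(y <-> x)) = F, so the formula = T.
Row x=T, y=F: ((y ^ (y | x)) ^ y) = T, ~(y <-> x) = T, (x & ((y ^ (y | x)) ^ y) & ~(y <-> x)) = T, so the formula = F.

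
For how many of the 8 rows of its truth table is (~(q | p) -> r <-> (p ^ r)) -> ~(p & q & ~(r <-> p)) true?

7

p  q  r     (q | p)  ~(q | p)  (~(q | p) -> r)  (p ^ r)  (r <-> p)  ~(r <-> p)  (q & ~(r <-> p))  (p & (q & ~(r <-> p)))  ~(p & (q & ~(r <-> p)))  φ
1  1  1        1        0             1            0         1          0              0                    0                        1             1
1  1  0        1        0             1            1         0          1              1                    1                        0             0
1  0  1        1        0             1            0         1          0              0                    0                        1             1
1  0  0        1        0             1            1         0          1              0                    0                        1             1
0  1  1        1        0             1            1         0          1              1                    0                        1             1
0  1  0        1        0             1            0         1          0              0                    0                        1             1
0  0  1        0        1             1            1         0          1              0                    0                        1             1
0  0  0        0        1             0            0         1          0              0                    0                        1             1
The formula is true on 7 of the 8 rows.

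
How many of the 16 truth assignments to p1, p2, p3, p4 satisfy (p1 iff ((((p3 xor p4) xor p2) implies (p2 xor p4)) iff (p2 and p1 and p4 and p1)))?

8

p1 | p2 | p3 | p4 || φ
T  | T  | T  | T  || F
T  | T  | T  | F  || F
T  | T  | F  | T  || T
T  | T  | F  | F  || F
T  | F  | T  | T  || F
T  | F  | T  | F  || T
T  | F  | F  | T  || F
T  | F  | F  | F  || F
F  | T  | T  | T  || F
F  | T  | T  | F  || T
F  | T  | F  | T  || T
F  | T  | F  | F  || T
F  | F  | T  | T  || T
F  | F  | T  | F  || F
F  | F  | F  | T  || T
F  | F  | F  | F  || T
The formula is true on 8 of the 16 rows.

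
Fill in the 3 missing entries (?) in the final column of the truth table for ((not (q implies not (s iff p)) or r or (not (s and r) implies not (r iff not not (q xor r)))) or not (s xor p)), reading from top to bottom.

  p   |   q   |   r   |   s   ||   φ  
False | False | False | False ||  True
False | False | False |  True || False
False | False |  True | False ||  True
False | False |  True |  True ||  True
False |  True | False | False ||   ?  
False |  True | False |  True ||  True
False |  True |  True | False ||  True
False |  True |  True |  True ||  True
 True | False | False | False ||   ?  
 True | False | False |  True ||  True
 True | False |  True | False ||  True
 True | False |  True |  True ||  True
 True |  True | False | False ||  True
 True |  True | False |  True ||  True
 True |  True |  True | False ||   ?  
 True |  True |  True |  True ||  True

Row p=False, q=True, r=False, s=False: (not (q implies not (s iff p)) or r or (not (s and r) implies not (r iff not not (q xor r)))) = True, not (s xor p) = True, so the formula = True.
Row p=True, q=False, r=False, s=False: (not (q implies not (s iff p)) or r or (not (s and r) implies not (r iff not not (q xor r)))) = False, not (s xor p) = False, so the formula = False.
Row p=True, q=True, r=True, s=False: (not (q implies not (s iff p)) or r or (not (s and r) implies not (r iff not not (q xor r)))) = True, not (s xor p) = False, so the formula = True.

True, False, True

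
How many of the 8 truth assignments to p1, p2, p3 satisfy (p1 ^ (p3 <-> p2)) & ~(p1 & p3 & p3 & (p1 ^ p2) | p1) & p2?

p1 | p2 | p3 || (p3 <-> p2) | (p1 ^ (p3 <-> p2)) | (p1 ^ p2) | (p1 & p3 & p3 & (p1 ^ p2)) | φ
0  | 0  | 0  ||      1      |         1          |     0     |             0              | 0
0  | 0  | 1  ||      0      |         0          |     0     |             0              | 0
0  | 1  | 0  ||      0      |         0          |     1     |             0              | 0
0  | 1  | 1  ||      1      |         1          |     1     |             0              | 1
1  | 0  | 0  ||      1      |         0          |     1     |             0              | 0
1  | 0  | 1  ||      0      |         1          |     1     |             1              | 0
1  | 1  | 0  ||      0      |         1          |     0     |             0              | 0
1  | 1  | 1  ||      1      |         0          |     0     |             0              | 0
The formula is true on 1 of the 8 rows.

1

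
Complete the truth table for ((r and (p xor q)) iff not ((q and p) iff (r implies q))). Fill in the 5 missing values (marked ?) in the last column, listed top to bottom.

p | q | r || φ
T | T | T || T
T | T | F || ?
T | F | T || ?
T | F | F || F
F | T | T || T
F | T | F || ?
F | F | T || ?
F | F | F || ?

T, F, F, T, F

Row p=T, q=T, r=F: (r and (p xor q)) = F, not ((q and p) iff (r implies q)) = F, so the formula = T.
Row p=T, q=F, r=T: (r and (p xor q)) = T, not ((q and p) iff (r implies q)) = F, so the formula = F.
Row p=F, q=T, r=F: (r and (p xor q)) = F, not ((q and p) iff (r implies q)) = T, so the formula = F.
Row p=F, q=F, r=T: (r and (p xor q)) = F, not ((q and p) iff (r implies q)) = F, so the formula = T.
Row p=F, q=F, r=F: (r and (p xor q)) = F, not ((q and p) iff (r implies q)) = T, so the formula = F.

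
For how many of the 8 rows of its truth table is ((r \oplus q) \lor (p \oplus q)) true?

p | q | r | φ
- | - | - | -
T | T | T | F
T | T | F | T
T | F | T | T
T | F | F | T
F | T | T | T
F | T | F | T
F | F | T | T
F | F | F | F
The formula is true on 6 of the 8 rows.

6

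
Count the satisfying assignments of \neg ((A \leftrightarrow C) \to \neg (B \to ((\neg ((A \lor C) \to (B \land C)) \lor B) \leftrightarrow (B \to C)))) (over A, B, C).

A | B | C || φ
F | F | F || T
F | F | T || F
F | T | F || F
F | T | T || F
T | F | F || F
T | F | T || T
T | T | F || F
T | T | T || T
The formula is true on 3 of the 8 rows.

3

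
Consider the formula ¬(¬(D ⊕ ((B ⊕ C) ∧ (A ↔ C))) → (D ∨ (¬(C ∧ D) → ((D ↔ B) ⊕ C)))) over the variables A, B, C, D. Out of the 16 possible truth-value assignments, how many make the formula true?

2

A  B  C  D  |  φ
T  T  T  T  |  F
T  T  T  F  |  F
T  T  F  T  |  F
T  T  F  F  |  T
T  F  T  T  |  F
T  F  T  F  |  F
T  F  F  T  |  F
T  F  F  F  |  F
F  T  T  T  |  F
F  T  T  F  |  F
F  T  F  T  |  F
F  T  F  F  |  F
F  F  T  T  |  F
F  F  T  F  |  T
F  F  F  T  |  F
F  F  F  F  |  F
The formula is true on 2 of the 16 rows.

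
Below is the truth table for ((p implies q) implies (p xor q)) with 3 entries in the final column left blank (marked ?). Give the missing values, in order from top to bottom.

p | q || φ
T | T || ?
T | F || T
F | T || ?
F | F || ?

Row p=T, q=T: (p implies q) = T, (p xor q) = F, so the formula = F.
Row p=F, q=T: (p implies q) = T, (p xor q) = T, so the formula = T.
Row p=F, q=F: (p implies q) = T, (p xor q) = F, so the formula = F.

F, T, F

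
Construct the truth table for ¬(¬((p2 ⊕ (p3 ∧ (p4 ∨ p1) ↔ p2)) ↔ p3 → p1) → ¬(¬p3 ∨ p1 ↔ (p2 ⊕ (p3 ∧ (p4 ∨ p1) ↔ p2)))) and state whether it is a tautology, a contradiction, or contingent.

contradiction

p1  p2  p3  p4  |  (p4 ∨ p1)  (p3 ∧ (p4 ∨ p1))  ((p3 ∧ (p4 ∨ p1)) ↔ p2)  (p3 → p1)  ¬p3  (¬p3 ∨ p1)  φ
1   1   1   1   |      1             1                     1                 1       0       1       0
1   1   1   0   |      1             1                     1                 1       0       1       0
1   1   0   1   |      1             0                     0                 1       1       1       0
1   1   0   0   |      1             0                     0                 1       1       1       0
1   0   1   1   |      1             1                     0                 1       0       1       0
1   0   1   0   |      1             1                     0                 1       0       1       0
1   0   0   1   |      1             0                     1                 1       1       1       0
1   0   0   0   |      1             0                     1                 1       1       1       0
0   1   1   1   |      1             1                     1                 0       0       0       0
0   1   1   0   |      0             0                     0                 0       0       0       0
0   1   0   1   |      1             0                     0                 1       1       1       0
0   1   0   0   |      0             0                     0                 1       1       1       0
0   0   1   1   |      1             1                     0                 0       0       0       0
0   0   1   0   |      0             0                     1                 0       0       0       0
0   0   0   1   |      1             0                     1                 1       1       1       0
0   0   0   0   |      0             0                     1                 1       1       1       0
Every row is 0, so the formula is a contradiction.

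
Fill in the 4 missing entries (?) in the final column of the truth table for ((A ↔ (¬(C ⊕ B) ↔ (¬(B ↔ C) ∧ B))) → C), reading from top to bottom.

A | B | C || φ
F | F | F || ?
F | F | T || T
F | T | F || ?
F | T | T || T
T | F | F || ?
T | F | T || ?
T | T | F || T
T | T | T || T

Row A=F, B=F, C=F: (A ↔ (¬(C ⊕ B) ↔ (¬(B ↔ C) ∧ B))) = T, so the formula = F.
Row A=F, B=T, C=F: (A ↔ (¬(C ⊕ B) ↔ (¬(B ↔ C) ∧ B))) = T, so the formula = F.
Row A=T, B=F, C=F: (A ↔ (¬(C ⊕ B) ↔ (¬(B ↔ C) ∧ B))) = F, so the formula = T.
Row A=T, B=F, C=T: (A ↔ (¬(C ⊕ B) ↔ (¬(B ↔ C) ∧ B))) = T, so the formula = T.

F, F, T, T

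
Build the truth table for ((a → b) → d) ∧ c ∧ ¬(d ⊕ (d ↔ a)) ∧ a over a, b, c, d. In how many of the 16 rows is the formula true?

3

a  b  c  d  |  φ
1  1  1  1  |  1
1  1  1  0  |  0
1  1  0  1  |  0
1  1  0  0  |  0
1  0  1  1  |  1
1  0  1  0  |  1
1  0  0  1  |  0
1  0  0  0  |  0
0  1  1  1  |  0
0  1  1  0  |  0
0  1  0  1  |  0
0  1  0  0  |  0
0  0  1  1  |  0
0  0  1  0  |  0
0  0  0  1  |  0
0  0  0  0  |  0
The formula is true on 3 of the 16 rows.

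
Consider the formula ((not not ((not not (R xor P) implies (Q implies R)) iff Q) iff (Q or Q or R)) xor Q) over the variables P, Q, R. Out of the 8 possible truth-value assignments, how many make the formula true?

3

P  Q  R  |  (R xor P)  not (R xor P)  not not (R xor P)  (Q implies R)  (Q or Q or R)  φ
T  T  T  |      F            T                F                T              T        F
T  T  F  |      T            F                T                F              T        T
T  F  T  |      F            T                F                T              T        F
T  F  F  |      T            F                T                T              F        T
F  T  T  |      T            F                T                T              T        F
F  T  F  |      F            T                F                F              T        F
F  F  T  |      T            F                T                T              T        F
F  F  F  |      F            T                F                T              F        T
The formula is true on 3 of the 8 rows.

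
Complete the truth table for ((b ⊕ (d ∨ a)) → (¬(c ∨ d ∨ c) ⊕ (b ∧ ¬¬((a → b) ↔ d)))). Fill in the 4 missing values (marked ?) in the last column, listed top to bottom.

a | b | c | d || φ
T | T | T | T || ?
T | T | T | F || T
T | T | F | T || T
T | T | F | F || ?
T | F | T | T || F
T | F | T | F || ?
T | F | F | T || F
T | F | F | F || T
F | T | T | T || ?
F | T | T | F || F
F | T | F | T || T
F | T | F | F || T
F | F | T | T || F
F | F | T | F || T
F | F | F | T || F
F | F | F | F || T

T, T, F, T

Row a=T, b=T, c=T, d=T: (b ⊕ (d ∨ a)) = F, (¬(c ∨ d ∨ c) ⊕ (b ∧ ¬¬((a → b) ↔ d))) = T, so the formula = T.
Row a=T, b=T, c=F, d=F: (b ⊕ (d ∨ a)) = F, (¬(c ∨ d ∨ c) ⊕ (b ∧ ¬¬((a → b) ↔ d))) = T, so the formula = T.
Row a=T, b=F, c=T, d=F: (b ⊕ (d ∨ a)) = T, (¬(c ∨ d ∨ c) ⊕ (b ∧ ¬¬((a → b) ↔ d))) = F, so the formula = F.
Row a=F, b=T, c=T, d=T: (b ⊕ (d ∨ a)) = F, (¬(c ∨ d ∨ c) ⊕ (b ∧ ¬¬((a → b) ↔ d))) = T, so the formula = T.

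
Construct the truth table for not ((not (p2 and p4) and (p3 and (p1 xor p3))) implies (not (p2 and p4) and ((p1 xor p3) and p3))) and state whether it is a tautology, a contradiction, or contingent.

contradiction

p1 | p2 | p3 | p4 | (p2 and p4) | not (p2 and p4) | (p1 xor p3) | (p3 and (p1 xor p3)) | ((p1 xor p3) and p3) | φ
-- | -- | -- | -- | ----------- | --------------- | ----------- | -------------------- | -------------------- | -
F  | F  | F  | F  |      F      |        T        |      F      |          F           |          F           | F
F  | F  | F  | T  |      F      |        T        |      F      |          F           |          F           | F
F  | F  | T  | F  |      F      |        T        |      T      |          T           |          T           | F
F  | F  | T  | T  |      F      |        T        |      T      |          T           |          T           | F
F  | T  | F  | F  |      F      |        T        |      F      |          F           |          F           | F
F  | T  | F  | T  |      T      |        F        |      F      |          F           |          F           | F
F  | T  | T  | F  |      F      |        T        |      T      |          T           |          T           | F
F  | T  | T  | T  |      T      |        F        |      T      |          T           |          T           | F
T  | F  | F  | F  |      F      |        T        |      T      |          F           |          F           | F
T  | F  | F  | T  |      F      |        T        |      T      |          F           |          F           | F
T  | F  | T  | F  |      F      |        T        |      F      |          F           |          F           | F
T  | F  | T  | T  |      F      |        T        |      F      |          F           |          F           | F
T  | T  | F  | F  |      F      |        T        |      T      |          F           |          F           | F
T  | T  | F  | T  |      T      |        F        |      T      |          F           |          F           | F
T  | T  | T  | F  |      F      |        T        |      F      |          F           |          F           | F
T  | T  | T  | T  |      T      |        F        |      F      |          F           |          F           | F
Every row is F, so the formula is a contradiction.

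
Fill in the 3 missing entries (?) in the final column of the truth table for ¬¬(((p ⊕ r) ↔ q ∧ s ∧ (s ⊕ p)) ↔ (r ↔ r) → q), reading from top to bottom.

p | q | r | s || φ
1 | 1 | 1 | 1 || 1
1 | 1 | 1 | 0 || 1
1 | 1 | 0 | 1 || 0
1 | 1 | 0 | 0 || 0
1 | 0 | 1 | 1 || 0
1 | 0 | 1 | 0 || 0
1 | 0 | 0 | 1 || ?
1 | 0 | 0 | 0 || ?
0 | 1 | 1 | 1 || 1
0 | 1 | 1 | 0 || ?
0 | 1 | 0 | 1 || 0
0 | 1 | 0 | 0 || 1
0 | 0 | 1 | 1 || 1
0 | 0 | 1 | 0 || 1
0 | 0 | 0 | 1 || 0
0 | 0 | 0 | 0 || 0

Row p=1, q=0, r=0, s=1: (((p ⊕ r) ↔ q ∧ s ∧ (s ⊕ p)) ↔ (r ↔ r) → q) = 1, ¬(((p ⊕ r) ↔ q ∧ s ∧ (s ⊕ p)) ↔ (r ↔ r) → q) = 0, so the formula = 1.
Row p=1, q=0, r=0, s=0: (((p ⊕ r) ↔ q ∧ s ∧ (s ⊕ p)) ↔ (r ↔ r) → q) = 1, ¬(((p ⊕ r) ↔ q ∧ s ∧ (s ⊕ p)) ↔ (r ↔ r) → q) = 0, so the formula = 1.
Row p=0, q=1, r=1, s=0: (((p ⊕ r) ↔ q ∧ s ∧ (s ⊕ p)) ↔ (r ↔ r) → q) = 0, ¬(((p ⊕ r) ↔ q ∧ s ∧ (s ⊕ p)) ↔ (r ↔ r) → q) = 1, so the formula = 0.

1, 1, 0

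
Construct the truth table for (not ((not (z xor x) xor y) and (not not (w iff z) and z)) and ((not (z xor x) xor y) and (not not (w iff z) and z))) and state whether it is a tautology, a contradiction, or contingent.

x  y  z  w  |  φ
F  F  F  F  |  F
F  F  F  T  |  F
F  F  T  F  |  F
F  F  T  T  |  F
F  T  F  F  |  F
F  T  F  T  |  F
F  T  T  F  |  F
F  T  T  T  |  F
T  F  F  F  |  F
T  F  F  T  |  F
T  F  T  F  |  F
T  F  T  T  |  F
T  T  F  F  |  F
T  T  F  T  |  F
T  T  T  F  |  F
T  T  T  T  |  F
Every row is F, so the formula is a contradiction.

contradiction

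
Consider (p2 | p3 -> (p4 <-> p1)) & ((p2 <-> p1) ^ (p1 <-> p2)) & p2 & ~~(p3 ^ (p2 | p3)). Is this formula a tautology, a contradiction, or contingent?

p1  p2  p3  p4     (p2 | p3)  (p4 <-> p1)  ((p2 | p3) -> (p4 <-> p1))  (p2 <-> p1)  (p1 <-> p2)  ((p2 <-> p1) ^ (p1 <-> p2))  (p3 ^ (p2 | p3))  ~(p3 ^ (p2 | p3))  ~~(p3 ^ (p2 | p3))  (p2 & ~~(p3 ^ (p2 | p3)))  φ
T   T   T   T          T           T                   T                    T            T                    F                      F                  T                  F                       F              F
T   T   T   F          T           F                   F                    T            T                    F                      F                  T                  F                       F              F
T   T   F   T          T           T                   T                    T            T                    F                      T                  F                  T                       T              F
T   T   F   F          T           F                   F                    T            T                    F                      T                  F                  T                       T              F
T   F   T   T          T           T                   T                    F            F                    F                      F                  T                  F                       F              F
T   F   T   F          T           F                   F                    F            F                    F                      F                  T                  F                       F              F
T   F   F   T          F           T                   T                    F            F                    F                      F                  T                  F                       F              F
T   F   F   F          F           F                   T                    F            F                    F                      F                  T                  F                       F              F
F   T   T   T          T           F                   F                    F            F                    F                      F                  T                  F                       F              F
F   T   T   F          T           T                   T                    F            F                    F                      F                  T                  F                       F              F
F   T   F   T          T           F                   F                    F            F                    F                      T                  F                  T                       T              F
F   T   F   F          T           T                   T                    F            F                    F                      T                  F                  T                       T              F
F   F   T   T          T           F                   F                    T            T                    F                      F                  T                  F                       F              F
F   F   T   F          T           T                   T                    T            T                    F                      F                  T                  F                       F              F
F   F   F   T          F           F                   T                    T            T                    F                      F                  T                  F                       F              F
F   F   F   F          F           T                   T                    T            T                    F                      F                  T                  F                       F              F
Every row is F, so the formula is a contradiction.

contradiction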